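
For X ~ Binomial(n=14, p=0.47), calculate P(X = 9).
0.093697

We have X ~ Binomial(n=14, p=0.47).

For a Binomial distribution, the PMF gives us the probability of each outcome.

Using the PMF formula:
P(X = 9) = 0.093697

Rounded to 4 decimal places: 0.0937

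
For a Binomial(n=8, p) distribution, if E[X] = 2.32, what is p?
p = 0.29

For a Binomial(n, p) distribution:
E[X] = n × p

Given n = 8 and E[X] = 2.32:
2.32 = 8 × p
p = 2.32 / 8 = 0.29

Verification: Binomial(8, 0.29) has E[X] = 2.32 ✓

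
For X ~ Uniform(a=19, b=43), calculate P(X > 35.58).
0.309167

We have X ~ Uniform(a=19, b=43).

P(X > 35.58) = 1 - P(X ≤ 35.58)
                = 1 - F(35.58)
                = 1 - 0.690833
                = 0.309167

So there's approximately a 30.9% chance that X exceeds 35.58.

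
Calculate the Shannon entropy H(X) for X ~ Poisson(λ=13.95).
2.7305 nats

We have X ~ Poisson(λ=13.95).

The Shannon entropy measures the uncertainty or information content of the distribution.

For a Poisson distribution with λ=13.95:
H(X) = 2.7305 nats

(In bits, this would be 3.9392 bits.)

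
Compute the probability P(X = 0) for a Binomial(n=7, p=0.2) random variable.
0.209715

We have X ~ Binomial(n=7, p=0.2).

For a Binomial distribution, the PMF gives us the probability of each outcome.

Using the PMF formula:
P(X = 0) = 0.209715

Rounded to 4 decimal places: 0.2097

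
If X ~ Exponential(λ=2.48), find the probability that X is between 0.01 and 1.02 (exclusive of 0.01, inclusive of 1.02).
0.895814

We have X ~ Exponential(λ=2.48).

To find P(0.01 < X ≤ 1.02), we use:
P(0.01 < X ≤ 1.02) = P(X ≤ 1.02) - P(X ≤ 0.01)
                 = F(1.02) - F(0.01)
                 = 0.920309 - 0.024495
                 = 0.895814

So there's approximately a 89.6% chance that X falls in this range.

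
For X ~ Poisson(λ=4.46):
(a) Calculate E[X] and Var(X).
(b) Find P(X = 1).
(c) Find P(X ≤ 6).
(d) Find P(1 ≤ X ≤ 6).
(a) E[X] = 4.4600, Var(X) = 4.4600
(b) P(X = 1) = 0.051568
(c) P(X ≤ 6) = 0.836141
(d) P(1 ≤ X ≤ 6) = 0.824579

We have X ~ Poisson(λ=4.46).

(a) Moments:
E[X] = 4.4600
Var(X) = 4.4600
σ = √Var(X) = 2.1119

(b) Point probability using PMF:
P(X = 1) = 0.051568

(c) Cumulative probability using CDF:
P(X ≤ 6) = F(6) = 0.836141

(d) Range probability:
P(1 ≤ X ≤ 6) = P(X ≤ 6) - P(X ≤ 0)
                   = F(6) - F(0)
                   = 0.836141 - 0.011562
                   = 0.824579

This means approximately 82.5% of outcomes fall in the interval [1, 6].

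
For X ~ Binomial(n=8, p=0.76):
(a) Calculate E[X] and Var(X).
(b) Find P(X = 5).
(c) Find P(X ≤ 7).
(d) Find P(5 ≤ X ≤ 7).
(a) E[X] = 6.0800, Var(X) = 1.4592
(b) P(X = 5) = 0.196286
(c) P(X ≤ 7) = 0.888697
(d) P(5 ≤ X ≤ 7) = 0.788260

We have X ~ Binomial(n=8, p=0.76).

(a) Moments:
E[X] = 6.0800
Var(X) = 1.4592
σ = √Var(X) = 1.2080

(b) Point probability using PMF:
P(X = 5) = 0.196286

(c) Cumulative probability using CDF:
P(X ≤ 7) = F(7) = 0.888697

(d) Range probability:
P(5 ≤ X ≤ 7) = P(X ≤ 7) - P(X ≤ 4)
                   = F(7) - F(4)
                   = 0.888697 - 0.100436
                   = 0.788260

This means approximately 78.8% of outcomes fall in the interval [5, 7].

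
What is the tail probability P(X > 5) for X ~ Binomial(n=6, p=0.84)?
0.351298

We have X ~ Binomial(n=6, p=0.84).

P(X > 5) = 1 - P(X ≤ 5)
                = 1 - F(5)
                = 1 - 0.648702
                = 0.351298

So there's approximately a 35.1% chance that X exceeds 5.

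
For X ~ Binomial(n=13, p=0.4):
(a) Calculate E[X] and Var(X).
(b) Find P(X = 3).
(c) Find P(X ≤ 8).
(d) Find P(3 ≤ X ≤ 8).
(a) E[X] = 5.2000, Var(X) = 3.1200
(b) P(X = 3) = 0.110677
(c) P(X ≤ 8) = 0.967916
(d) P(3 ≤ X ≤ 8) = 0.910013

We have X ~ Binomial(n=13, p=0.4).

(a) Moments:
E[X] = 5.2000
Var(X) = 3.1200
σ = √Var(X) = 1.7664

(b) Point probability using PMF:
P(X = 3) = 0.110677

(c) Cumulative probability using CDF:
P(X ≤ 8) = F(8) = 0.967916

(d) Range probability:
P(3 ≤ X ≤ 8) = P(X ≤ 8) - P(X ≤ 2)
                   = F(8) - F(2)
                   = 0.967916 - 0.057902
                   = 0.910013

This means approximately 91.0% of outcomes fall in the interval [3, 8].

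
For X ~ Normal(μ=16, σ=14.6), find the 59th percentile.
19.3222

We have X ~ Normal(μ=16, σ=14.6).

We want to find x such that P(X ≤ x) = 0.59.

This is the 59th percentile, which means 59% of values fall below this point.

Using the inverse CDF (quantile function):
x = F⁻¹(0.59) = 19.3222

Verification: P(X ≤ 19.3222) = 0.59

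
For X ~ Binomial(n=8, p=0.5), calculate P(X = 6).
0.109375

We have X ~ Binomial(n=8, p=0.5).

For a Binomial distribution, the PMF gives us the probability of each outcome.

Using the PMF formula:
P(X = 6) = 0.109375

Rounded to 4 decimal places: 0.1094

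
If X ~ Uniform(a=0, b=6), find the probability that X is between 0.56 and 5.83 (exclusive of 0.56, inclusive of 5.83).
0.878333

We have X ~ Uniform(a=0, b=6).

To find P(0.56 < X ≤ 5.83), we use:
P(0.56 < X ≤ 5.83) = P(X ≤ 5.83) - P(X ≤ 0.56)
                 = F(5.83) - F(0.56)
                 = 0.971667 - 0.093333
                 = 0.878333

So there's approximately a 87.8% chance that X falls in this range.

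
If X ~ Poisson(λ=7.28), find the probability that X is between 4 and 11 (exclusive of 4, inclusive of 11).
0.784030

We have X ~ Poisson(λ=7.28).

To find P(4 < X ≤ 11), we use:
P(4 < X ≤ 11) = P(X ≤ 11) - P(X ≤ 4)
                 = F(11) - F(4)
                 = 0.932975 - 0.148946
                 = 0.784030

So there's approximately a 78.4% chance that X falls in this range.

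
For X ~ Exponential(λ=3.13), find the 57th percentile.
0.2696

We have X ~ Exponential(λ=3.13).

We want to find x such that P(X ≤ x) = 0.57.

This is the 57th percentile, which means 57% of values fall below this point.

Using the inverse CDF (quantile function):
x = F⁻¹(0.57) = 0.2696

Verification: P(X ≤ 0.2696) = 0.57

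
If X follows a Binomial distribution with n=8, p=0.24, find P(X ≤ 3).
0.899564

We have X ~ Binomial(n=8, p=0.24).

The CDF gives us P(X ≤ k).

Using the CDF:
P(X ≤ 3) = 0.899564

This means there's approximately a 90.0% chance that X is at most 3.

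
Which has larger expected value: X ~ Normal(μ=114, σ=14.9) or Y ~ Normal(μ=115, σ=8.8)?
Y has larger mean (115.0000 > 114.0000)

Compute the expected value for each distribution:

X ~ Normal(μ=114, σ=14.9):
E[X] = 114.0000

Y ~ Normal(μ=115, σ=8.8):
E[Y] = 115.0000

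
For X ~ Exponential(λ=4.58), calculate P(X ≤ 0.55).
0.919460

We have X ~ Exponential(λ=4.58).

The CDF gives us P(X ≤ k).

Using the CDF:
P(X ≤ 0.55) = 0.919460

This means there's approximately a 91.9% chance that X is at most 0.55.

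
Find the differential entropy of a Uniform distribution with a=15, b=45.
3.4012 nats

We have X ~ Uniform(a=15, b=45).

The differential entropy measures the uncertainty or information content of the distribution.

For a Uniform distribution with a=15, b=45:
h(X) = 3.4012 nats

(In bits, this would be 4.9069 bits.)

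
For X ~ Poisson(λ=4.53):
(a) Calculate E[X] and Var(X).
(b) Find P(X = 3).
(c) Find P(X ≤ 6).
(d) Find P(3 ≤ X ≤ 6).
(a) E[X] = 4.5300, Var(X) = 4.5300
(b) P(X = 3) = 0.167028
(c) P(X ≤ 6) = 0.827188
(d) P(3 ≤ X ≤ 6) = 0.656956

We have X ~ Poisson(λ=4.53).

(a) Moments:
E[X] = 4.5300
Var(X) = 4.5300
σ = √Var(X) = 2.1284

(b) Point probability using PMF:
P(X = 3) = 0.167028

(c) Cumulative probability using CDF:
P(X ≤ 6) = F(6) = 0.827188

(d) Range probability:
P(3 ≤ X ≤ 6) = P(X ≤ 6) - P(X ≤ 2)
                   = F(6) - F(2)
                   = 0.827188 - 0.170232
                   = 0.656956

This means approximately 65.7% of outcomes fall in the interval [3, 6].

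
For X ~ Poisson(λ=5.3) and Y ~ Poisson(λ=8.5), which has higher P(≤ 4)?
X has higher probability (P(X ≤ 4) = 0.3895 > P(Y ≤ 4) = 0.0744)

Compute P(≤ 4) for each distribution:

X ~ Poisson(λ=5.3):
P(X ≤ 4) = 0.3895

Y ~ Poisson(λ=8.5):
P(Y ≤ 4) = 0.0744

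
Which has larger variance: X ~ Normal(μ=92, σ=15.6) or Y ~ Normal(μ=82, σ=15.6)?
They have equal variance (243.3600)

Compute the variance for each distribution:

X ~ Normal(μ=92, σ=15.6):
Var(X) = 243.3600

Y ~ Normal(μ=82, σ=15.6):
Var(Y) = 243.3600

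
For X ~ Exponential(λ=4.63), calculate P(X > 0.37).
0.180306

We have X ~ Exponential(λ=4.63).

P(X > 0.37) = 1 - P(X ≤ 0.37)
                = 1 - F(0.37)
                = 1 - 0.819694
                = 0.180306

So there's approximately a 18.0% chance that X exceeds 0.37.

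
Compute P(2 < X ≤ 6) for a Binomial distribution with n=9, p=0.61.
0.727403

We have X ~ Binomial(n=9, p=0.61).

To find P(2 < X ≤ 6), we use:
P(2 < X ≤ 6) = P(X ≤ 6) - P(X ≤ 2)
                 = F(6) - F(2)
                 = 0.748933 - 0.021530
                 = 0.727403

So there's approximately a 72.7% chance that X falls in this range.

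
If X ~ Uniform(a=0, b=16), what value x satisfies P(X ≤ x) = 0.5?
8.0000

We have X ~ Uniform(a=0, b=16).

We want to find x such that P(X ≤ x) = 0.5.

This is the 50th percentile, which means 50% of values fall below this point.

Using the inverse CDF (quantile function):
x = F⁻¹(0.5) = 8.0000

Verification: P(X ≤ 8.0000) = 0.5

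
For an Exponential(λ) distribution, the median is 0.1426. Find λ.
λ = 4.8608

For X ~ Exponential(λ), the CDF is F(x) = 1 - e^(-λx).
The median m satisfies F(m) = 0.5:
1 - e^(-λm) = 0.5
e^(-λm) = 0.5
λm = ln(2)
m = ln(2) / λ

Given m = 0.1426:
λ = ln(2) / 0.1426 = 0.693147 / 0.1426 = 4.8608

Verification: ln(2) / 4.8608 = 0.1426 ✓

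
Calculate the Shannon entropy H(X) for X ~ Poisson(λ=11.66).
2.6395 nats

We have X ~ Poisson(λ=11.66).

The Shannon entropy measures the uncertainty or information content of the distribution.

For a Poisson distribution with λ=11.66:
H(X) = 2.6395 nats

(In bits, this would be 3.8080 bits.)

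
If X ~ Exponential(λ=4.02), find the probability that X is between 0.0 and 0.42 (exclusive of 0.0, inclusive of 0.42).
0.815185

We have X ~ Exponential(λ=4.02).

To find P(0.0 < X ≤ 0.42), we use:
P(0.0 < X ≤ 0.42) = P(X ≤ 0.42) - P(X ≤ 0.0)
                 = F(0.42) - F(0.0)
                 = 0.815185 - 0.000000
                 = 0.815185

So there's approximately a 81.5% chance that X falls in this range.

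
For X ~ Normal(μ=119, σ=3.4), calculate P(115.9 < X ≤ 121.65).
0.601185

We have X ~ Normal(μ=119, σ=3.4).

To find P(115.9 < X ≤ 121.65), we use:
P(115.9 < X ≤ 121.65) = P(X ≤ 121.65) - P(X ≤ 115.9)
                 = F(121.65) - F(115.9)
                 = 0.782131 - 0.180946
                 = 0.601185

So there's approximately a 60.1% chance that X falls in this range.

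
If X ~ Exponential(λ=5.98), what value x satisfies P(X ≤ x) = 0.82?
0.2868

We have X ~ Exponential(λ=5.98).

We want to find x such that P(X ≤ x) = 0.82.

This is the 82nd percentile, which means 82% of values fall below this point.

Using the inverse CDF (quantile function):
x = F⁻¹(0.82) = 0.2868

Verification: P(X ≤ 0.2868) = 0.82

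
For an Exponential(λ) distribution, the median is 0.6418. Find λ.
λ = 1.0800

For X ~ Exponential(λ), the CDF is F(x) = 1 - e^(-λx).
The median m satisfies F(m) = 0.5:
1 - e^(-λm) = 0.5
e^(-λm) = 0.5
λm = ln(2)
m = ln(2) / λ

Given m = 0.6418:
λ = ln(2) / 0.6418 = 0.693147 / 0.6418 = 1.0800

Verification: ln(2) / 1.0800 = 0.6418 ✓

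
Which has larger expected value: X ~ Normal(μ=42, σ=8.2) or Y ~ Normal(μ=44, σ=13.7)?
Y has larger mean (44.0000 > 42.0000)

Compute the expected value for each distribution:

X ~ Normal(μ=42, σ=8.2):
E[X] = 42.0000

Y ~ Normal(μ=44, σ=13.7):
E[Y] = 44.0000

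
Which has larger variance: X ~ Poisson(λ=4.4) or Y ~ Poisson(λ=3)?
X has larger variance (4.4000 > 3.0000)

Compute the variance for each distribution:

X ~ Poisson(λ=4.4):
Var(X) = 4.4000

Y ~ Poisson(λ=3):
Var(Y) = 3.0000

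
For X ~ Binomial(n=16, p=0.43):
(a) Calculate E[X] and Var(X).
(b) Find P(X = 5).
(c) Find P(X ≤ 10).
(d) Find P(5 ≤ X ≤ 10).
(a) E[X] = 6.8800, Var(X) = 3.9216
(b) P(X = 5) = 0.132510
(c) P(X ≤ 10) = 0.965799
(d) P(5 ≤ X ≤ 10) = 0.852657

We have X ~ Binomial(n=16, p=0.43).

(a) Moments:
E[X] = 6.8800
Var(X) = 3.9216
σ = √Var(X) = 1.9803

(b) Point probability using PMF:
P(X = 5) = 0.132510

(c) Cumulative probability using CDF:
P(X ≤ 10) = F(10) = 0.965799

(d) Range probability:
P(5 ≤ X ≤ 10) = P(X ≤ 10) - P(X ≤ 4)
                   = F(10) - F(4)
                   = 0.965799 - 0.113142
                   = 0.852657

This means approximately 85.3% of outcomes fall in the interval [5, 10].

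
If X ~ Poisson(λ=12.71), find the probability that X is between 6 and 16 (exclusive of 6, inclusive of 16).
0.824991

We have X ~ Poisson(λ=12.71).

To find P(6 < X ≤ 16), we use:
P(6 < X ≤ 16) = P(X ≤ 16) - P(X ≤ 6)
                 = F(16) - F(6)
                 = 0.855631 - 0.030640
                 = 0.824991

So there's approximately a 82.5% chance that X falls in this range.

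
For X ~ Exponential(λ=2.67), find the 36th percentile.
0.1671

We have X ~ Exponential(λ=2.67).

We want to find x such that P(X ≤ x) = 0.36.

This is the 36th percentile, which means 36% of values fall below this point.

Using the inverse CDF (quantile function):
x = F⁻¹(0.36) = 0.1671

Verification: P(X ≤ 0.1671) = 0.36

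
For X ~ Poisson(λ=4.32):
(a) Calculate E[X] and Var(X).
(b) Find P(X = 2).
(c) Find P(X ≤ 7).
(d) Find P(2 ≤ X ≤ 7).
(a) E[X] = 4.3200, Var(X) = 4.3200
(b) P(X = 2) = 0.124104
(c) P(X ≤ 7) = 0.927496
(d) P(2 ≤ X ≤ 7) = 0.856740

We have X ~ Poisson(λ=4.32).

(a) Moments:
E[X] = 4.3200
Var(X) = 4.3200
σ = √Var(X) = 2.0785

(b) Point probability using PMF:
P(X = 2) = 0.124104

(c) Cumulative probability using CDF:
P(X ≤ 7) = F(7) = 0.927496

(d) Range probability:
P(2 ≤ X ≤ 7) = P(X ≤ 7) - P(X ≤ 1)
                   = F(7) - F(1)
                   = 0.927496 - 0.070755
                   = 0.856740

This means approximately 85.7% of outcomes fall in the interval [2, 7].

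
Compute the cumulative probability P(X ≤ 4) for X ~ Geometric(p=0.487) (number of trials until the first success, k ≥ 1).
0.930742

We have X ~ Geometric(p=0.487) (number of trials until the first success, k ≥ 1).

The CDF gives us P(X ≤ k).

Using the CDF:
P(X ≤ 4) = 0.930742

This means there's approximately a 93.1% chance that X is at most 4.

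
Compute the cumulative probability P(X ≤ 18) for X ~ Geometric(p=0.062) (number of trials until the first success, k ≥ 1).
0.684026

We have X ~ Geometric(p=0.062) (number of trials until the first success, k ≥ 1).

The CDF gives us P(X ≤ k).

Using the CDF:
P(X ≤ 18) = 0.684026

This means there's approximately a 68.4% chance that X is at most 18.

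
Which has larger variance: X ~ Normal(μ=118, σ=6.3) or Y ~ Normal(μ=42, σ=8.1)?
Y has larger variance (65.6100 > 39.6900)

Compute the variance for each distribution:

X ~ Normal(μ=118, σ=6.3):
Var(X) = 39.6900

Y ~ Normal(μ=42, σ=8.1):
Var(Y) = 65.6100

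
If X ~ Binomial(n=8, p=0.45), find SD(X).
1.4071

We have X ~ Binomial(n=8, p=0.45).

For a Binomial distribution with n=8, p=0.45:
σ = √Var(X) = 1.4071

The standard deviation is the square root of the variance.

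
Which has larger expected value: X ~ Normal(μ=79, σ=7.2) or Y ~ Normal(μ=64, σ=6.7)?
X has larger mean (79.0000 > 64.0000)

Compute the expected value for each distribution:

X ~ Normal(μ=79, σ=7.2):
E[X] = 79.0000

Y ~ Normal(μ=64, σ=6.7):
E[Y] = 64.0000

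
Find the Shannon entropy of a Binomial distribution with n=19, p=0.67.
2.1337 nats

We have X ~ Binomial(n=19, p=0.67).

The Shannon entropy measures the uncertainty or information content of the distribution.

For a Binomial distribution with n=19, p=0.67:
H(X) = 2.1337 nats

(In bits, this would be 3.0782 bits.)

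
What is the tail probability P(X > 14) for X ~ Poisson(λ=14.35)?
0.466606

We have X ~ Poisson(λ=14.35).

P(X > 14) = 1 - P(X ≤ 14)
                = 1 - F(14)
                = 1 - 0.533394
                = 0.466606

So there's approximately a 46.7% chance that X exceeds 14.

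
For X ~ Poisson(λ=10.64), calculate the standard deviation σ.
3.2619

We have X ~ Poisson(λ=10.64).

For a Poisson distribution with λ=10.64:
σ = √Var(X) = 3.2619

The standard deviation is the square root of the variance.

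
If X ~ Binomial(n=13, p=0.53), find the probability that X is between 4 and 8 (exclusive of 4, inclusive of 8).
0.721904

We have X ~ Binomial(n=13, p=0.53).

To find P(4 < X ≤ 8), we use:
P(4 < X ≤ 8) = P(X ≤ 8) - P(X ≤ 4)
                 = F(8) - F(4)
                 = 0.813709 - 0.091806
                 = 0.721904

So there's approximately a 72.2% chance that X falls in this range.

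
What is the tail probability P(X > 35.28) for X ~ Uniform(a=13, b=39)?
0.143077

We have X ~ Uniform(a=13, b=39).

P(X > 35.28) = 1 - P(X ≤ 35.28)
                = 1 - F(35.28)
                = 1 - 0.856923
                = 0.143077

So there's approximately a 14.3% chance that X exceeds 35.28.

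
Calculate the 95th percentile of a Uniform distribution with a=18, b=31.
30.3500

We have X ~ Uniform(a=18, b=31).

We want to find x such that P(X ≤ x) = 0.95.

This is the 95th percentile, which means 95% of values fall below this point.

Using the inverse CDF (quantile function):
x = F⁻¹(0.95) = 30.3500

Verification: P(X ≤ 30.3500) = 0.95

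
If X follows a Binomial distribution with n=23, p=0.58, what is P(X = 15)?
0.134242

We have X ~ Binomial(n=23, p=0.58).

For a Binomial distribution, the PMF gives us the probability of each outcome.

Using the PMF formula:
P(X = 15) = 0.134242

Rounded to 4 decimal places: 0.1342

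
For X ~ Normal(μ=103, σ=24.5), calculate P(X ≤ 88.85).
0.281784

We have X ~ Normal(μ=103, σ=24.5).

The CDF gives us P(X ≤ k).

Using the CDF:
P(X ≤ 88.85) = 0.281784

This means there's approximately a 28.2% chance that X is at most 88.85.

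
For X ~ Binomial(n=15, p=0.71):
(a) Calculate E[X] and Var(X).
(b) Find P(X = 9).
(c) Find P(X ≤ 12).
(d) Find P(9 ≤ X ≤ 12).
(a) E[X] = 10.6500, Var(X) = 3.0885
(b) P(X = 9) = 0.136495
(c) P(X ≤ 12) = 0.855260
(d) P(9 ≤ X ≤ 12) = 0.742234

We have X ~ Binomial(n=15, p=0.71).

(a) Moments:
E[X] = 10.6500
Var(X) = 3.0885
σ = √Var(X) = 1.7574

(b) Point probability using PMF:
P(X = 9) = 0.136495

(c) Cumulative probability using CDF:
P(X ≤ 12) = F(12) = 0.855260

(d) Range probability:
P(9 ≤ X ≤ 12) = P(X ≤ 12) - P(X ≤ 8)
                   = F(12) - F(8)
                   = 0.855260 - 0.113026
                   = 0.742234

This means approximately 74.2% of outcomes fall in the interval [9, 12].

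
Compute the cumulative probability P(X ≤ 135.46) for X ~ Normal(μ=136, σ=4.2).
0.448848

We have X ~ Normal(μ=136, σ=4.2).

The CDF gives us P(X ≤ k).

Using the CDF:
P(X ≤ 135.46) = 0.448848

This means there's approximately a 44.9% chance that X is at most 135.46.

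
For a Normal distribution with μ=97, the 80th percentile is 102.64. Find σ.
σ = 6.7014

For X ~ Normal(μ, σ), the p-th percentile satisfies x = μ + z_p × σ,
where z_p = Φ⁻¹(p) is the standard normal quantile.

Step 1: z_{0.8} = Φ⁻¹(0.8) = 0.8416

Step 2: Solve for σ:
102.64 = 97 + 0.8416 × σ
σ = (102.64 - 97) / 0.8416
σ = 5.64 / 0.8416
σ = 6.7014

Verification: μ + z × σ = 97 + 0.8416 × 6.7014 = 102.64 ✓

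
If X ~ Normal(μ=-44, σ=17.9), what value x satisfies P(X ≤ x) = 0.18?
-60.3850

We have X ~ Normal(μ=-44, σ=17.9).

We want to find x such that P(X ≤ x) = 0.18.

This is the 18th percentile, which means 18% of values fall below this point.

Using the inverse CDF (quantile function):
x = F⁻¹(0.18) = -60.3850

Verification: P(X ≤ -60.3850) = 0.18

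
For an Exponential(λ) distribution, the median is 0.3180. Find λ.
λ = 2.1797

For X ~ Exponential(λ), the CDF is F(x) = 1 - e^(-λx).
The median m satisfies F(m) = 0.5:
1 - e^(-λm) = 0.5
e^(-λm) = 0.5
λm = ln(2)
m = ln(2) / λ

Given m = 0.3180:
λ = ln(2) / 0.3180 = 0.693147 / 0.3180 = 2.1797

Verification: ln(2) / 2.1797 = 0.3180 ✓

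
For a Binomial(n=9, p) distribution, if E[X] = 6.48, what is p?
p = 0.72

For a Binomial(n, p) distribution:
E[X] = n × p

Given n = 9 and E[X] = 6.48:
6.48 = 9 × p
p = 6.48 / 9 = 0.72

Verification: Binomial(9, 0.72) has E[X] = 6.48 ✓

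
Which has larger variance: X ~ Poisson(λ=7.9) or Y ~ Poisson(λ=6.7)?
X has larger variance (7.9000 > 6.7000)

Compute the variance for each distribution:

X ~ Poisson(λ=7.9):
Var(X) = 7.9000

Y ~ Poisson(λ=6.7):
Var(Y) = 6.7000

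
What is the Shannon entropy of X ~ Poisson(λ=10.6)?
2.5911 nats

We have X ~ Poisson(λ=10.6).

The Shannon entropy measures the uncertainty or information content of the distribution.

For a Poisson distribution with λ=10.6:
H(X) = 2.5911 nats

(In bits, this would be 3.7381 bits.)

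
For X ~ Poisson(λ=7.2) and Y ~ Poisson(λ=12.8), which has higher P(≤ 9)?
X has higher probability (P(X ≤ 9) = 0.8096 > P(Y ≤ 9) = 0.1794)

Compute P(≤ 9) for each distribution:

X ~ Poisson(λ=7.2):
P(X ≤ 9) = 0.8096

Y ~ Poisson(λ=12.8):
P(Y ≤ 9) = 0.1794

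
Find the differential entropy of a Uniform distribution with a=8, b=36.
3.3322 nats

We have X ~ Uniform(a=8, b=36).

The differential entropy measures the uncertainty or information content of the distribution.

For a Uniform distribution with a=8, b=36:
h(X) = 3.3322 nats

(In bits, this would be 4.8074 bits.)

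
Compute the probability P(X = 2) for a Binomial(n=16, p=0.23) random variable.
0.163496

We have X ~ Binomial(n=16, p=0.23).

For a Binomial distribution, the PMF gives us the probability of each outcome.

Using the PMF formula:
P(X = 2) = 0.163496

Rounded to 4 decimal places: 0.1635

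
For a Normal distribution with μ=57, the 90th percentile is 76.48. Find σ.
σ = 15.2003

For X ~ Normal(μ, σ), the p-th percentile satisfies x = μ + z_p × σ,
where z_p = Φ⁻¹(p) is the standard normal quantile.

Step 1: z_{0.9} = Φ⁻¹(0.9) = 1.2816

Step 2: Solve for σ:
76.48 = 57 + 1.2816 × σ
σ = (76.48 - 57) / 1.2816
σ = 19.48 / 1.2816
σ = 15.2003

Verification: μ + z × σ = 57 + 1.2816 × 15.2003 = 76.48 ✓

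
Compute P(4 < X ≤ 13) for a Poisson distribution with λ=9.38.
0.861958

We have X ~ Poisson(λ=9.38).

To find P(4 < X ≤ 13), we use:
P(4 < X ≤ 13) = P(X ≤ 13) - P(X ≤ 4)
                 = F(13) - F(4)
                 = 0.905377 - 0.043419
                 = 0.861958

So there's approximately a 86.2% chance that X falls in this range.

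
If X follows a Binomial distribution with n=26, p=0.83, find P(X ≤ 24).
0.950213

We have X ~ Binomial(n=26, p=0.83).

The CDF gives us P(X ≤ k).

Using the CDF:
P(X ≤ 24) = 0.950213

This means there's approximately a 95.0% chance that X is at most 24.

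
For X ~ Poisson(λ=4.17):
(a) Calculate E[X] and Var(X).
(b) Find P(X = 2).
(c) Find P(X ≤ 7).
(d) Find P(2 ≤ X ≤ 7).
(a) E[X] = 4.1700, Var(X) = 4.1700
(b) P(X = 2) = 0.134349
(c) P(X ≤ 7) = 0.938094
(d) P(2 ≤ X ≤ 7) = 0.858206

We have X ~ Poisson(λ=4.17).

(a) Moments:
E[X] = 4.1700
Var(X) = 4.1700
σ = √Var(X) = 2.0421

(b) Point probability using PMF:
P(X = 2) = 0.134349

(c) Cumulative probability using CDF:
P(X ≤ 7) = F(7) = 0.938094

(d) Range probability:
P(2 ≤ X ≤ 7) = P(X ≤ 7) - P(X ≤ 1)
                   = F(7) - F(1)
                   = 0.938094 - 0.079888
                   = 0.858206

This means approximately 85.8% of outcomes fall in the interval [2, 7].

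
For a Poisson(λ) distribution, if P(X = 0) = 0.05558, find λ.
λ = 2.8899

For a Poisson(λ) distribution, the PMF at 0 is:
P(X = 0) = λ^0 e^(-λ) / 0! = e^(-λ)

Given P(X = 0) = 0.05558:
e^(-λ) = 0.05558
-λ = ln(0.05558)
λ = -ln(0.05558) = 2.8899

Verification: e^(-2.8899) = 0.05558 ✓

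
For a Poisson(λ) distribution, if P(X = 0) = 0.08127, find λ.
λ = 2.5100

For a Poisson(λ) distribution, the PMF at 0 is:
P(X = 0) = λ^0 e^(-λ) / 0! = e^(-λ)

Given P(X = 0) = 0.08127:
e^(-λ) = 0.08127
-λ = ln(0.08127)
λ = -ln(0.08127) = 2.5100

Verification: e^(-2.5100) = 0.08127 ✓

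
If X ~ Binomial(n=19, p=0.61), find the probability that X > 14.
0.082077

We have X ~ Binomial(n=19, p=0.61).

P(X > 14) = 1 - P(X ≤ 14)
                = 1 - F(14)
                = 1 - 0.917923
                = 0.082077

So there's approximately a 8.2% chance that X exceeds 14.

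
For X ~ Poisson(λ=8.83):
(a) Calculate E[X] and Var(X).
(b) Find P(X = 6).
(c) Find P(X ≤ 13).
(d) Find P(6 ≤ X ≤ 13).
(a) E[X] = 8.8300, Var(X) = 8.8300
(b) P(X = 6) = 0.096297
(c) P(X ≤ 13) = 0.934391
(d) P(6 ≤ X ≤ 13) = 0.807980

We have X ~ Poisson(λ=8.83).

(a) Moments:
E[X] = 8.8300
Var(X) = 8.8300
σ = √Var(X) = 2.9715

(b) Point probability using PMF:
P(X = 6) = 0.096297

(c) Cumulative probability using CDF:
P(X ≤ 13) = F(13) = 0.934391

(d) Range probability:
P(6 ≤ X ≤ 13) = P(X ≤ 13) - P(X ≤ 5)
                   = F(13) - F(5)
                   = 0.934391 - 0.126411
                   = 0.807980

This means approximately 80.8% of outcomes fall in the interval [6, 13].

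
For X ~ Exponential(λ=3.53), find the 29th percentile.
0.0970

We have X ~ Exponential(λ=3.53).

We want to find x such that P(X ≤ x) = 0.29.

This is the 29th percentile, which means 29% of values fall below this point.

Using the inverse CDF (quantile function):
x = F⁻¹(0.29) = 0.0970

Verification: P(X ≤ 0.0970) = 0.29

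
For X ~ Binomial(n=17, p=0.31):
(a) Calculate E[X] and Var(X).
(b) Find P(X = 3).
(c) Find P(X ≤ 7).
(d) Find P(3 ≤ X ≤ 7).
(a) E[X] = 5.2700, Var(X) = 3.6363
(b) P(X = 3) = 0.112326
(c) P(X ≤ 7) = 0.877294
(d) P(3 ≤ X ≤ 7) = 0.811557

We have X ~ Binomial(n=17, p=0.31).

(a) Moments:
E[X] = 5.2700
Var(X) = 3.6363
σ = √Var(X) = 1.9069

(b) Point probability using PMF:
P(X = 3) = 0.112326

(c) Cumulative probability using CDF:
P(X ≤ 7) = F(7) = 0.877294

(d) Range probability:
P(3 ≤ X ≤ 7) = P(X ≤ 7) - P(X ≤ 2)
                   = F(7) - F(2)
                   = 0.877294 - 0.065737
                   = 0.811557

This means approximately 81.2% of outcomes fall in the interval [3, 7].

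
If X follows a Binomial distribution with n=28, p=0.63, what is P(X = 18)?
0.154235

We have X ~ Binomial(n=28, p=0.63).

For a Binomial distribution, the PMF gives us the probability of each outcome.

Using the PMF formula:
P(X = 18) = 0.154235

Rounded to 4 decimal places: 0.1542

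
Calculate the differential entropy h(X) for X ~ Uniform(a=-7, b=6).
2.5649 nats

We have X ~ Uniform(a=-7, b=6).

The differential entropy measures the uncertainty or information content of the distribution.

For a Uniform distribution with a=-7, b=6:
h(X) = 2.5649 nats

(In bits, this would be 3.7004 bits.)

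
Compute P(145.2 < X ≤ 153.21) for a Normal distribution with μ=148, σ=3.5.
0.719844

We have X ~ Normal(μ=148, σ=3.5).

To find P(145.2 < X ≤ 153.21), we use:
P(145.2 < X ≤ 153.21) = P(X ≤ 153.21) - P(X ≤ 145.2)
                 = F(153.21) - F(145.2)
                 = 0.931700 - 0.211855
                 = 0.719844

So there's approximately a 72.0% chance that X falls in this range.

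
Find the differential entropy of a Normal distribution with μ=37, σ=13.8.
4.0436 nats

We have X ~ Normal(μ=37, σ=13.8).

The differential entropy measures the uncertainty or information content of the distribution.

For a Normal distribution with μ=37, σ=13.8:
h(X) = 4.0436 nats

(In bits, this would be 5.8337 bits.)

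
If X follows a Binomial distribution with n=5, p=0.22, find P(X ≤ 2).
0.925566

We have X ~ Binomial(n=5, p=0.22).

The CDF gives us P(X ≤ k).

Using the CDF:
P(X ≤ 2) = 0.925566

This means there's approximately a 92.6% chance that X is at most 2.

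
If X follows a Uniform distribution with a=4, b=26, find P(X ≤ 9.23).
0.237727

We have X ~ Uniform(a=4, b=26).

The CDF gives us P(X ≤ k).

Using the CDF:
P(X ≤ 9.23) = 0.237727

This means there's approximately a 23.8% chance that X is at most 9.23.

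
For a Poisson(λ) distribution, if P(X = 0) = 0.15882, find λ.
λ = 1.8400

For a Poisson(λ) distribution, the PMF at 0 is:
P(X = 0) = λ^0 e^(-λ) / 0! = e^(-λ)

Given P(X = 0) = 0.15882:
e^(-λ) = 0.15882
-λ = ln(0.15882)
λ = -ln(0.15882) = 1.8400

Verification: e^(-1.8400) = 0.15882 ✓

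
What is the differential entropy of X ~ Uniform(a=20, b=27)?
1.9459 nats

We have X ~ Uniform(a=20, b=27).

The differential entropy measures the uncertainty or information content of the distribution.

For a Uniform distribution with a=20, b=27:
h(X) = 1.9459 nats

(In bits, this would be 2.8074 bits.)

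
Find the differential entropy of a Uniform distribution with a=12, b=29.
2.8332 nats

We have X ~ Uniform(a=12, b=29).

The differential entropy measures the uncertainty or information content of the distribution.

For a Uniform distribution with a=12, b=29:
h(X) = 2.8332 nats

(In bits, this would be 4.0875 bits.)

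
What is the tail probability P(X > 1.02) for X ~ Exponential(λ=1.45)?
0.227865

We have X ~ Exponential(λ=1.45).

P(X > 1.02) = 1 - P(X ≤ 1.02)
                = 1 - F(1.02)
                = 1 - 0.772135
                = 0.227865

So there's approximately a 22.8% chance that X exceeds 1.02.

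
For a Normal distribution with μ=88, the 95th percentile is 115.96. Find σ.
σ = 16.9985

For X ~ Normal(μ, σ), the p-th percentile satisfies x = μ + z_p × σ,
where z_p = Φ⁻¹(p) is the standard normal quantile.

Step 1: z_{0.95} = Φ⁻¹(0.95) = 1.6449

Step 2: Solve for σ:
115.96 = 88 + 1.6449 × σ
σ = (115.96 - 88) / 1.6449
σ = 27.96 / 1.6449
σ = 16.9985

Verification: μ + z × σ = 88 + 1.6449 × 16.9985 = 115.96 ✓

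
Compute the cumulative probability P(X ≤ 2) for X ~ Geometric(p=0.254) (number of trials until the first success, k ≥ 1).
0.443484

We have X ~ Geometric(p=0.254) (number of trials until the first success, k ≥ 1).

The CDF gives us P(X ≤ k).

Using the CDF:
P(X ≤ 2) = 0.443484

This means there's approximately a 44.3% chance that X is at most 2.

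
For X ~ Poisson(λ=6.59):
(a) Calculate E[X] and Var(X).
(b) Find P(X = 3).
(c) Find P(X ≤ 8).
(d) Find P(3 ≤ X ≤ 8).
(a) E[X] = 6.5900, Var(X) = 6.5900
(b) P(X = 3) = 0.065540
(c) P(X ≤ 8) = 0.780771
(d) P(3 ≤ X ≤ 8) = 0.740506

We have X ~ Poisson(λ=6.59).

(a) Moments:
E[X] = 6.5900
Var(X) = 6.5900
σ = √Var(X) = 2.5671

(b) Point probability using PMF:
P(X = 3) = 0.065540

(c) Cumulative probability using CDF:
P(X ≤ 8) = F(8) = 0.780771

(d) Range probability:
P(3 ≤ X ≤ 8) = P(X ≤ 8) - P(X ≤ 2)
                   = F(8) - F(2)
                   = 0.780771 - 0.040265
                   = 0.740506

This means approximately 74.1% of outcomes fall in the interval [3, 8].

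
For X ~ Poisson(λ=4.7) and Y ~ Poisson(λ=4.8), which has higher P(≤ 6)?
X has higher probability (P(X ≤ 6) = 0.8046 > P(Y ≤ 6) = 0.7908)

Compute P(≤ 6) for each distribution:

X ~ Poisson(λ=4.7):
P(X ≤ 6) = 0.8046

Y ~ Poisson(λ=4.8):
P(Y ≤ 6) = 0.7908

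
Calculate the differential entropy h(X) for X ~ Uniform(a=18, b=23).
1.6094 nats

We have X ~ Uniform(a=18, b=23).

The differential entropy measures the uncertainty or information content of the distribution.

For a Uniform distribution with a=18, b=23:
h(X) = 1.6094 nats

(In bits, this would be 2.3219 bits.)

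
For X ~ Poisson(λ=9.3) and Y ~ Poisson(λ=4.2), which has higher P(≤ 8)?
Y has higher probability (P(Y ≤ 8) = 0.9721 > P(X ≤ 8) = 0.4168)

Compute P(≤ 8) for each distribution:

X ~ Poisson(λ=9.3):
P(X ≤ 8) = 0.4168

Y ~ Poisson(λ=4.2):
P(Y ≤ 8) = 0.9721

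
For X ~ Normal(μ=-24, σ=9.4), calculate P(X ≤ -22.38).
0.568415

We have X ~ Normal(μ=-24, σ=9.4).

The CDF gives us P(X ≤ k).

Using the CDF:
P(X ≤ -22.38) = 0.568415

This means there's approximately a 56.8% chance that X is at most -22.38.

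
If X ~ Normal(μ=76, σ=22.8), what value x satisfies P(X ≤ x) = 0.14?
51.3687

We have X ~ Normal(μ=76, σ=22.8).

We want to find x such that P(X ≤ x) = 0.14.

This is the 14th percentile, which means 14% of values fall below this point.

Using the inverse CDF (quantile function):
x = F⁻¹(0.14) = 51.3687

Verification: P(X ≤ 51.3687) = 0.14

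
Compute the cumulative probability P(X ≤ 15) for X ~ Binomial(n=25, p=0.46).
0.945750

We have X ~ Binomial(n=25, p=0.46).

The CDF gives us P(X ≤ k).

Using the CDF:
P(X ≤ 15) = 0.945750

This means there's approximately a 94.6% chance that X is at most 15.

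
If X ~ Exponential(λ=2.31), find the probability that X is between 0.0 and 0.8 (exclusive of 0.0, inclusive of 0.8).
0.842448

We have X ~ Exponential(λ=2.31).

To find P(0.0 < X ≤ 0.8), we use:
P(0.0 < X ≤ 0.8) = P(X ≤ 0.8) - P(X ≤ 0.0)
                 = F(0.8) - F(0.0)
                 = 0.842448 - 0.000000
                 = 0.842448

So there's approximately a 84.2% chance that X falls in this range.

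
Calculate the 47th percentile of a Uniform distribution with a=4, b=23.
12.9300

We have X ~ Uniform(a=4, b=23).

We want to find x such that P(X ≤ x) = 0.47.

This is the 47th percentile, which means 47% of values fall below this point.

Using the inverse CDF (quantile function):
x = F⁻¹(0.47) = 12.9300

Verification: P(X ≤ 12.9300) = 0.47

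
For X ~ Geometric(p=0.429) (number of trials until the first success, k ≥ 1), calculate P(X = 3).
0.139872

We have X ~ Geometric(p=0.429) (number of trials until the first success, k ≥ 1).

For a Geometric distribution, the PMF gives us the probability of each outcome.

Using the PMF formula:
P(X = 3) = 0.139872

Rounded to 4 decimal places: 0.1399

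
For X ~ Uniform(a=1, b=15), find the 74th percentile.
11.3600

We have X ~ Uniform(a=1, b=15).

We want to find x such that P(X ≤ x) = 0.74.

This is the 74th percentile, which means 74% of values fall below this point.

Using the inverse CDF (quantile function):
x = F⁻¹(0.74) = 11.3600

Verification: P(X ≤ 11.3600) = 0.74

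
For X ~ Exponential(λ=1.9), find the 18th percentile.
0.1044

We have X ~ Exponential(λ=1.9).

We want to find x such that P(X ≤ x) = 0.18.

This is the 18th percentile, which means 18% of values fall below this point.

Using the inverse CDF (quantile function):
x = F⁻¹(0.18) = 0.1044

Verification: P(X ≤ 0.1044) = 0.18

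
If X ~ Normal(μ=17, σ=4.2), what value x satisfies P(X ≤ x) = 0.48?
16.7894

We have X ~ Normal(μ=17, σ=4.2).

We want to find x such that P(X ≤ x) = 0.48.

This is the 48th percentile, which means 48% of values fall below this point.

Using the inverse CDF (quantile function):
x = F⁻¹(0.48) = 16.7894

Verification: P(X ≤ 16.7894) = 0.48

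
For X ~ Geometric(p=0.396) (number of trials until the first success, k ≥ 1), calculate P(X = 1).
0.396000

We have X ~ Geometric(p=0.396) (number of trials until the first success, k ≥ 1).

For a Geometric distribution, the PMF gives us the probability of each outcome.

Using the PMF formula:
P(X = 1) = 0.396000

Rounded to 4 decimal places: 0.3960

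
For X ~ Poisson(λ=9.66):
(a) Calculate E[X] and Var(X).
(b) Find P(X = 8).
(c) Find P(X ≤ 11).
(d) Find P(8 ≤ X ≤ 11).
(a) E[X] = 9.6600, Var(X) = 9.6600
(b) P(X = 8) = 0.119953
(c) P(X ≤ 11) = 0.734715
(d) P(8 ≤ X ≤ 11) = 0.482297

We have X ~ Poisson(λ=9.66).

(a) Moments:
E[X] = 9.6600
Var(X) = 9.6600
σ = √Var(X) = 3.1081

(b) Point probability using PMF:
P(X = 8) = 0.119953

(c) Cumulative probability using CDF:
P(X ≤ 11) = F(11) = 0.734715

(d) Range probability:
P(8 ≤ X ≤ 11) = P(X ≤ 11) - P(X ≤ 7)
                   = F(11) - F(7)
                   = 0.734715 - 0.252419
                   = 0.482297

This means approximately 48.2% of outcomes fall in the interval [8, 11].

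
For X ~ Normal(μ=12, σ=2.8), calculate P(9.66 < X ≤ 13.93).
0.553020

We have X ~ Normal(μ=12, σ=2.8).

To find P(9.66 < X ≤ 13.93), we use:
P(9.66 < X ≤ 13.93) = P(X ≤ 13.93) - P(X ≤ 9.66)
                 = F(13.93) - F(9.66)
                 = 0.754678 - 0.201658
                 = 0.553020

So there's approximately a 55.3% chance that X falls in this range.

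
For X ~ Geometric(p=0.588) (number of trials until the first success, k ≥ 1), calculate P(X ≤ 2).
0.830256

We have X ~ Geometric(p=0.588) (number of trials until the first success, k ≥ 1).

The CDF gives us P(X ≤ k).

Using the CDF:
P(X ≤ 2) = 0.830256

This means there's approximately a 83.0% chance that X is at most 2.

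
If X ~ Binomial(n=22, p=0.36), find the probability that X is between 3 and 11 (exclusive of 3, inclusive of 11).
0.922069

We have X ~ Binomial(n=22, p=0.36).

To find P(3 < X ≤ 11), we use:
P(3 < X ≤ 11) = P(X ≤ 11) - P(X ≤ 3)
                 = F(11) - F(3)
                 = 0.941700 - 0.019630
                 = 0.922069

So there's approximately a 92.2% chance that X falls in this range.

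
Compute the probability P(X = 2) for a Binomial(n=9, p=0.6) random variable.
0.021234

We have X ~ Binomial(n=9, p=0.6).

For a Binomial distribution, the PMF gives us the probability of each outcome.

Using the PMF formula:
P(X = 2) = 0.021234

Rounded to 4 decimal places: 0.0212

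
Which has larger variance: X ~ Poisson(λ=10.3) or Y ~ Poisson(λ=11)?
Y has larger variance (11.0000 > 10.3000)

Compute the variance for each distribution:

X ~ Poisson(λ=10.3):
Var(X) = 10.3000

Y ~ Poisson(λ=11):
Var(Y) = 11.0000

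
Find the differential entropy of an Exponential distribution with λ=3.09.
-0.1282 nats

We have X ~ Exponential(λ=3.09).

The differential entropy measures the uncertainty or information content of the distribution.

For an Exponential distribution with λ=3.09:
h(X) = -0.1282 nats

(In bits, this would be -0.1849 bits.)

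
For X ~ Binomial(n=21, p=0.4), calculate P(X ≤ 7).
0.349540

We have X ~ Binomial(n=21, p=0.4).

The CDF gives us P(X ≤ k).

Using the CDF:
P(X ≤ 7) = 0.349540

This means there's approximately a 35.0% chance that X is at most 7.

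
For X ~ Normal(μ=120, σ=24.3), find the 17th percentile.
96.8138

We have X ~ Normal(μ=120, σ=24.3).

We want to find x such that P(X ≤ x) = 0.17.

This is the 17th percentile, which means 17% of values fall below this point.

Using the inverse CDF (quantile function):
x = F⁻¹(0.17) = 96.8138

Verification: P(X ≤ 96.8138) = 0.17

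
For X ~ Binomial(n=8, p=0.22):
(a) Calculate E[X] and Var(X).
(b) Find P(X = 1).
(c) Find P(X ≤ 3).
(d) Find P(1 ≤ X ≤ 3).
(a) E[X] = 1.7600, Var(X) = 1.3728
(b) P(X = 1) = 0.309154
(c) P(X ≤ 3) = 0.923515
(d) P(1 ≤ X ≤ 3) = 0.786503

We have X ~ Binomial(n=8, p=0.22).

(a) Moments:
E[X] = 1.7600
Var(X) = 1.3728
σ = √Var(X) = 1.1717

(b) Point probability using PMF:
P(X = 1) = 0.309154

(c) Cumulative probability using CDF:
P(X ≤ 3) = F(3) = 0.923515

(d) Range probability:
P(1 ≤ X ≤ 3) = P(X ≤ 3) - P(X ≤ 0)
                   = F(3) - F(0)
                   = 0.923515 - 0.137011
                   = 0.786503

This means approximately 78.7% of outcomes fall in the interval [1, 3].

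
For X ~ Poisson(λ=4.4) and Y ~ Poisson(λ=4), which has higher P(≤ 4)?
Y has higher probability (P(Y ≤ 4) = 0.6288 > P(X ≤ 4) = 0.5512)

Compute P(≤ 4) for each distribution:

X ~ Poisson(λ=4.4):
P(X ≤ 4) = 0.5512

Y ~ Poisson(λ=4):
P(Y ≤ 4) = 0.6288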